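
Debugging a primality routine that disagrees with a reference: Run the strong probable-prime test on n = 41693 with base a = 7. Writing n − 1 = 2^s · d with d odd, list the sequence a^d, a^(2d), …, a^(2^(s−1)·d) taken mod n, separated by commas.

21595, 7820

n − 1 = 41692 = 2^2 · 10423, so s = 2 and d = 10423.
x_0 = 7^10423 mod 41693 = 21595.
x_1 = 21595^2 mod 41693 = 7820.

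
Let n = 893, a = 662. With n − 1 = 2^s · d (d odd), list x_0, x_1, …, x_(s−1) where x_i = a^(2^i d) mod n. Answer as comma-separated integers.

606, 213

n − 1 = 892 = 2^2 · 223, so s = 2 and d = 223.
x_0 = 662^223 mod 893 = 606.
x_1 = 606^2 mod 893 = 213.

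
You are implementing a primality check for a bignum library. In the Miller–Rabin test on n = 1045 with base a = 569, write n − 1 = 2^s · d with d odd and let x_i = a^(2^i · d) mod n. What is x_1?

n − 1 = 1044 = 2^2 · 261, so s = 2 and d = 261.
x_0 = 569^261 mod 1045 = 569.
x_1 = 569^2 mod 1045 = 856.

856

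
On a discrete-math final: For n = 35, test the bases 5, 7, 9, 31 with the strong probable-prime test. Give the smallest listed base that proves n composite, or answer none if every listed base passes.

n − 1 = 34 = 2^1 · 17, so s = 1 and d = 17.
Base 5: x_0 = 5^17 mod 35 = 10. x_0 ∉ {1, 34} and s = 1, so 5 is a Miller–Rabin witness and 35 is composite.
Base 7: x_0 = 7^17 mod 35 = 7. x_0 ∉ {1, 34} and s = 1, so 7 is a Miller–Rabin witness and 35 is composite.
Base 9: x_0 = 9^17 mod 35 = 4. x_0 ∉ {1, 34} and s = 1, so 9 is a Miller–Rabin witness and 35 is composite.
Base 31: x_0 = 31^17 mod 35 = 26. x_0 ∉ {1, 34} and s = 1, so 31 is a Miller–Rabin witness and 35 is composite.
The smallest witness among the given bases is 5.

5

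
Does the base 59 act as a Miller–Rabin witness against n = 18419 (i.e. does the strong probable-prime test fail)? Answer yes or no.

yes

n − 1 = 18418 = 2^1 · 9209, so s = 1 and d = 9209.
Repeated squaring mod 18419: 59^1 ≡ 59, 59^2 ≡ 3481, 59^4 ≡ 16078, 59^8 ≡ 9838, 59^16 ≡ 12818, 59^32 ≡ 3644, 59^64 ≡ 17056, 59^128 ≡ 15869, 59^256 ≡ 593, 59^512 ≡ 1688, 59^1024 ≡ 12818, 59^2048 ≡ 3644, 59^4096 ≡ 17056, 59^8192 ≡ 15869.
9209 = 8192 + 512 + 256 + 128 + 64 + 32 + 16 + 8 + 1, so 59^9209 ≡ 15869·1688·593·15869·17056·3644·12818·9838·59 ≡ 5321 (mod 18419).
x_0 = 59^9209 mod 18419 = 5321.
x_0 ∉ {1, 18418} and s = 1, so 59 is a Miller–Rabin witness and 18419 is composite.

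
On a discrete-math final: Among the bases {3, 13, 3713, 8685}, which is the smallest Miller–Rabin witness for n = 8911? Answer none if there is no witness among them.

none

n − 1 = 8910 = 2^1 · 4455, so s = 1 and d = 4455.
Base 3: x_0 = 3^4455 mod 8911 = 8910. x_0 = 8910 ≡ −1, so 3 is not a witness.
Base 13: x_0 = 13^4455 mod 8911 = 8910. x_0 = 8910 ≡ −1, so 13 is not a witness.
Base 3713: x_0 = 3713^4455 mod 8911 = 8910. x_0 = 8910 ≡ −1, so 3713 is not a witness.
Base 8685: x_0 = 8685^4455 mod 8911 = 8910. x_0 = 8910 ≡ −1, so 8685 is not a witness.
No listed base is a witness for 8911.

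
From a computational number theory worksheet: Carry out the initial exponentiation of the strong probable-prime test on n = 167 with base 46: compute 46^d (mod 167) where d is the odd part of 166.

166

n − 1 = 166 = 2^1 · 83, so s = 1 and d = 83.
46^83 mod 167 = 166.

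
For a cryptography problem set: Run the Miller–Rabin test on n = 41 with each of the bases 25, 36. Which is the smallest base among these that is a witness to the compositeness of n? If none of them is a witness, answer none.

none

n − 1 = 40 = 2^3 · 5, so s = 3 and d = 5.
Base 25: x_0 = 25^5 mod 41 = 40. x_0 = 40 ≡ −1, so 25 is not a witness.
Base 36: x_0 = 36^5 mod 41 = 32. x_0 is neither 1 nor 40, so continue squaring. x_1 = 32^2 mod 41 = 40. x_1 ≡ −1, so 36 is not a witness.
No listed base is a witness for 41.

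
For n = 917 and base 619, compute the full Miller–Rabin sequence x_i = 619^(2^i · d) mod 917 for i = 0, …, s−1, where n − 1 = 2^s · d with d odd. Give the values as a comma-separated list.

871, 282

n − 1 = 916 = 2^2 · 229, so s = 2 and d = 229.
x_0 = 619^229 mod 917 = 871.
x_1 = 871^2 mod 917 = 282.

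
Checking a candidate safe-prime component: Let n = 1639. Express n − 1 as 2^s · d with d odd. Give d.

Halving: 1638 → 819; 819 is odd.
So 1638 = 2^1 · 819.

819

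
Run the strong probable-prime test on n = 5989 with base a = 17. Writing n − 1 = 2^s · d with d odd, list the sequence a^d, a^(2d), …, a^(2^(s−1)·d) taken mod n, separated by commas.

n − 1 = 5988 = 2^2 · 1497, so s = 2 and d = 1497.
x_0 = 17^1497 mod 5989 = 5965.
x_1 = 5965^2 mod 5989 = 576.

5965, 576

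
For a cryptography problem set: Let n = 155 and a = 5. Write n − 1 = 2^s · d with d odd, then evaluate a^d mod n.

25

n − 1 = 154 = 2^1 · 77, so s = 1 and d = 77.
By repeated squaring, 5^77 ≡ 25 (mod 155).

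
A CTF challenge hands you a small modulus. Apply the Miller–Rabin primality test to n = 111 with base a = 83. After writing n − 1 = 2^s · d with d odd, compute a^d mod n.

83

n − 1 = 110 = 2^1 · 55, so s = 1 and d = 55.
Repeated squaring mod 111: 83^1 ≡ 83, 83^2 ≡ 7, 83^4 ≡ 49, 83^8 ≡ 70, 83^16 ≡ 16, 83^32 ≡ 34.
55 = 32 + 16 + 4 + 2 + 1, so 83^55 ≡ 34·16·49·7·83 ≡ 83 (mod 111).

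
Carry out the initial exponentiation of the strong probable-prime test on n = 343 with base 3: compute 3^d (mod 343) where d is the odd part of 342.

n − 1 = 342 = 2^1 · 171, so s = 1 and d = 171.
3^171 mod 343 = 223.

223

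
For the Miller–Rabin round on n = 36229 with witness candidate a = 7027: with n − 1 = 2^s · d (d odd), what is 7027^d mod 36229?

27428

n − 1 = 36228 = 2^2 · 9057, so s = 2 and d = 9057.
Repeated squaring mod 36229: 7027^1 ≡ 7027, 7027^2 ≡ 34831, 7027^4 ≡ 34267, 7027^8 ≡ 9170, 7027^16 ≡ 1391, 7027^32 ≡ 14744, 7027^64 ≡ 11536, 7027^128 ≡ 10179, 7027^256 ≡ 33330, 7027^512 ≡ 35302, 7027^1024 ≡ 26062, 7027^2048 ≡ 6552, 7027^4096 ≡ 33568, 7027^8192 ≡ 16266.
9057 = 8192 + 512 + 256 + 64 + 32 + 1, so 7027^9057 ≡ 16266·35302·33330·11536·14744·7027 ≡ 27428 (mod 36229).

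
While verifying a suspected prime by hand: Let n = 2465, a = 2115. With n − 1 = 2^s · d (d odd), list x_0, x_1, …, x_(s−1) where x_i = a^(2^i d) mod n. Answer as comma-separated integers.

1230, 1855, 2350, 900, 1480

n − 1 = 2464 = 2^5 · 77, so s = 5 and d = 77.
x_0 = 2115^77 mod 2465 = 1230.
x_1 = 1230^2 mod 2465 = 1855.
x_2 = 1855^2 mod 2465 = 2350.
x_3 = 2350^2 mod 2465 = 900.
x_4 = 900^2 mod 2465 = 1480.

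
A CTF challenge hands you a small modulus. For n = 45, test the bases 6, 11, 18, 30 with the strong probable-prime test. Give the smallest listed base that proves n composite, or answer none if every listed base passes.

n − 1 = 44 = 2^2 · 11, so s = 2 and d = 11.
Base 6: x_0 = 6^11 mod 45 = 36. x_0 is neither 1 nor 44, so continue squaring. x_1 = 36^2 mod 45 = 36. Reached i = s−1 = 1 without hitting −1: 6 is a Miller–Rabin witness and 45 is composite.
Base 11: x_0 = 11^11 mod 45 = 41. x_0 is neither 1 nor 44, so continue squaring. x_1 = 41^2 mod 45 = 16. Reached i = s−1 = 1 without hitting −1: 11 is a Miller–Rabin witness and 45 is composite.
Base 18: x_0 = 18^11 mod 45 = 27. x_0 is neither 1 nor 44, so continue squaring. x_1 = 27^2 mod 45 = 9. Reached i = s−1 = 1 without hitting −1: 18 is a Miller–Rabin witness and 45 is composite.
Base 30: x_0 = 30^11 mod 45 = 0. x_0 is neither 1 nor 44, so continue squaring. x_1 = 0^2 mod 45 = 0. Reached i = s−1 = 1 without hitting −1: 30 is a Miller–Rabin witness and 45 is composite.
The smallest witness among the given bases is 6.

6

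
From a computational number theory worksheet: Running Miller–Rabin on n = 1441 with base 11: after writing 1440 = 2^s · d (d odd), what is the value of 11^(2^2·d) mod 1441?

n − 1 = 1440 = 2^5 · 45, so s = 5 and d = 45.
x_0 = 11^45 mod 1441 = 473.
x_1 = 473^2 mod 1441 = 374.
x_2 = 374^2 mod 1441 = 99.

99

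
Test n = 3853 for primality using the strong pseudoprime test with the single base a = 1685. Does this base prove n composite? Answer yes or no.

no

n − 1 = 3852 = 2^2 · 963, so s = 2 and d = 963.
x_0 = 1685^963 mod 3853 = 1.
x_0 = 1, so 1685 is not a witness.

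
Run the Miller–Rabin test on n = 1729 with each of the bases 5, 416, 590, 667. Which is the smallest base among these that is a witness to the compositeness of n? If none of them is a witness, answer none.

n − 1 = 1728 = 2^6 · 27, so s = 6 and d = 27.
Base 5: x_0 = 5^27 mod 1729 = 1217. x_0 is neither 1 nor 1728, so continue squaring. x_1 = 1217^2 mod 1729 = 1065. x_2 = 1065^2 mod 1729 = 1. x_2 = 1 but x_1 ≠ ±1, a nontrivial square root of 1 — 5 is a witness and 1729 is composite.
Base 416: x_0 = 416^27 mod 1729 = 286. x_0 is neither 1 nor 1728, so continue squaring. x_1 = 286^2 mod 1729 = 533. x_2 = 533^2 mod 1729 = 533. x_3 = 533^2 mod 1729 = 533. x_4 = 533^2 mod 1729 = 533. x_5 = 533^2 mod 1729 = 533. Reached i = s−1 = 5 without hitting −1: 416 is a Miller–Rabin witness and 1729 is composite.
Base 590: x_0 = 590^27 mod 1729 = 1464. x_0 is neither 1 nor 1728, so continue squaring. x_1 = 1464^2 mod 1729 = 1065. x_2 = 1065^2 mod 1729 = 1. x_2 = 1 but x_1 ≠ ±1, a nontrivial square root of 1 — 590 is a witness and 1729 is composite.
Base 667: x_0 = 667^27 mod 1729 = 246. x_0 is neither 1 nor 1728, so continue squaring. x_1 = 246^2 mod 1729 = 1. x_1 = 1 but x_0 ≠ ±1, a nontrivial square root of 1 — 667 is a witness and 1729 is composite.
The smallest witness among the given bases is 5.

5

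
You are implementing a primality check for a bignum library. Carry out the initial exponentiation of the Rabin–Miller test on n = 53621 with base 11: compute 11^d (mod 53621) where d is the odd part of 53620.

n − 1 = 53620 = 2^2 · 13405, so s = 2 and d = 13405.
11^13405 mod 53621 = 3613.

3613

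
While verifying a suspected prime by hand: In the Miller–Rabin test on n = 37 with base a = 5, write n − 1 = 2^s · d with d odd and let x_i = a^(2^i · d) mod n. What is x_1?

36

n − 1 = 36 = 2^2 · 9, so s = 2 and d = 9.
By repeated squaring, 5^9 ≡ 6 (mod 37).
x_0 = 6.
x_1 = 6^2 mod 37 = 36.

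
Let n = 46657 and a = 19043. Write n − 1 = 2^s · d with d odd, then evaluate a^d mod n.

n − 1 = 46656 = 2^6 · 729, so s = 6 and d = 729.
19043^729 mod 46657 = 22680.

22680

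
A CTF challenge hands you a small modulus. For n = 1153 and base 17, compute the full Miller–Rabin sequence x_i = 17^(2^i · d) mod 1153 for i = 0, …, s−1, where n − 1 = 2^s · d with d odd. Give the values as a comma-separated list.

145, 271, 802, 983, 75, 1013, 1152

n − 1 = 1152 = 2^7 · 9, so s = 7 and d = 9.
x_0 = 17^9 mod 1153 = 145.
x_1 = 145^2 mod 1153 = 271.
x_2 = 271^2 mod 1153 = 802.
x_3 = 802^2 mod 1153 = 983.
x_4 = 983^2 mod 1153 = 75.
x_5 = 75^2 mod 1153 = 1013.
x_6 = 1013^2 mod 1153 = 1152.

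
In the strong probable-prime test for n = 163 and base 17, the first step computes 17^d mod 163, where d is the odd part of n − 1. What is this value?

n − 1 = 162 = 2^1 · 81, so s = 1 and d = 81.
Repeated squaring mod 163: 17^1 ≡ 17, 17^2 ≡ 126, 17^4 ≡ 65, 17^8 ≡ 150, 17^16 ≡ 6, 17^32 ≡ 36, 17^64 ≡ 155.
81 = 64 + 16 + 1, so 17^81 ≡ 155·6·17 ≡ 162 (mod 163).

162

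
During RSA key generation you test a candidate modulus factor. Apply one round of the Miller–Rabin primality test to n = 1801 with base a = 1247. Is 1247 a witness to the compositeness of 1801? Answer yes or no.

n − 1 = 1800 = 2^3 · 225, so s = 3 and d = 225.
Repeated squaring mod 1801: 1247^1 ≡ 1247, 1247^2 ≡ 746, 1247^4 ≡ 7, 1247^8 ≡ 49, 1247^16 ≡ 600, 1247^32 ≡ 1601, 1247^64 ≡ 378, 1247^128 ≡ 605.
225 = 128 + 64 + 32 + 1, so 1247^225 ≡ 605·378·1601·1247 ≡ 1277 (mod 1801).
x_0 = 1247^225 mod 1801 = 1277.
x_0 is neither 1 nor 1800, so continue squaring.
x_1 = 1277^2 mod 1801 = 824.
x_2 = 824^2 mod 1801 = 1800.
x_2 ≡ −1, so 1247 is not a witness.

no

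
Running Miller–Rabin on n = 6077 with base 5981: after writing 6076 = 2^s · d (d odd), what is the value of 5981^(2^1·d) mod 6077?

3425

n − 1 = 6076 = 2^2 · 1519, so s = 2 and d = 1519.
Repeated squaring mod 6077: 5981^1 ≡ 5981, 5981^2 ≡ 3139, 5981^4 ≡ 2504, 5981^8 ≡ 4629, 5981^16 ≡ 139, 5981^32 ≡ 1090, 5981^64 ≡ 3085, 5981^128 ≡ 643, 5981^256 ≡ 213, 5981^512 ≡ 2830, 5981^1024 ≡ 5491.
1519 = 1024 + 256 + 128 + 64 + 32 + 8 + 4 + 2 + 1, so 5981^1519 ≡ 5491·213·643·3085·1090·4629·2504·3139·5981 ≡ 1700 (mod 6077).
x_0 = 1700.
x_1 = 1700^2 mod 6077 = 3425.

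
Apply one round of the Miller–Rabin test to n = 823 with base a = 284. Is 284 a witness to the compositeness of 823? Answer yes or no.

n − 1 = 822 = 2^1 · 411, so s = 1 and d = 411.
x_0 = 284^411 mod 823 = 1.
x_0 = 1, so 284 is not a witness.

no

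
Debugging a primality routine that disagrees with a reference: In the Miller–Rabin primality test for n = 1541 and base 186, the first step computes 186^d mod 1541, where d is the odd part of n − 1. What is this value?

n − 1 = 1540 = 2^2 · 385, so s = 2 and d = 385.
By repeated squaring, 186^385 ≡ 1473 (mod 1541).

1473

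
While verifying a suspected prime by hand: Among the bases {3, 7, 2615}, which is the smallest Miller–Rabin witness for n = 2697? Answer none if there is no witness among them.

3

n − 1 = 2696 = 2^3 · 337, so s = 3 and d = 337.
Base 3: x_0 = 3^337 mod 2697 = 699. x_0 is neither 1 nor 2696, so continue squaring. x_1 = 699^2 mod 2697 = 444. x_2 = 444^2 mod 2697 = 255. Reached i = s−1 = 2 without hitting −1: 3 is a Miller–Rabin witness and 2697 is composite.
Base 7: x_0 = 7^337 mod 2697 = 1051. x_0 is neither 1 nor 2696, so continue squaring. x_1 = 1051^2 mod 2697 = 1528. x_2 = 1528^2 mod 2697 = 1879. Reached i = s−1 = 2 without hitting −1: 7 is a Miller–Rabin witness and 2697 is composite.
Base 2615: x_0 = 2615^337 mod 2697 = 788. x_0 is neither 1 nor 2696, so continue squaring. x_1 = 788^2 mod 2697 = 634. x_2 = 634^2 mod 2697 = 103. Reached i = s−1 = 2 without hitting −1: 2615 is a Miller–Rabin witness and 2697 is composite.
The smallest witness among the given bases is 3.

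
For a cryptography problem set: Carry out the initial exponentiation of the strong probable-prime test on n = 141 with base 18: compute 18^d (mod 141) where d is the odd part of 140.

n − 1 = 140 = 2^2 · 35, so s = 2 and d = 35.
18^35 mod 141 = 21.

21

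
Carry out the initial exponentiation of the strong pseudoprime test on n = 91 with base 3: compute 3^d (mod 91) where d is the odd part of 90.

n − 1 = 90 = 2^1 · 45, so s = 1 and d = 45.
3^45 mod 91 = 27.

27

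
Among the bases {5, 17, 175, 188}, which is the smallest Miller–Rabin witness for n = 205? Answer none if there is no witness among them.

5

n − 1 = 204 = 2^2 · 51, so s = 2 and d = 51.
Base 5: x_0 = 5^51 mod 205 = 200. x_0 is neither 1 nor 204, so continue squaring. x_1 = 200^2 mod 205 = 25. Reached i = s−1 = 1 without hitting −1: 5 is a Miller–Rabin witness and 205 is composite.
Base 17: x_0 = 17^51 mod 205 = 93. x_0 is neither 1 nor 204, so continue squaring. x_1 = 93^2 mod 205 = 39. Reached i = s−1 = 1 without hitting −1: 17 is a Miller–Rabin witness and 205 is composite.
Base 175: x_0 = 175^51 mod 205 = 140. x_0 is neither 1 nor 204, so continue squaring. x_1 = 140^2 mod 205 = 125. Reached i = s−1 = 1 without hitting −1: 175 is a Miller–Rabin witness and 205 is composite.
Base 188: x_0 = 188^51 mod 205 = 112. x_0 is neither 1 nor 204, so continue squaring. x_1 = 112^2 mod 205 = 39. Reached i = s−1 = 1 without hitting −1: 188 is a Miller–Rabin witness and 205 is composite.
The smallest witness among the given bases is 5.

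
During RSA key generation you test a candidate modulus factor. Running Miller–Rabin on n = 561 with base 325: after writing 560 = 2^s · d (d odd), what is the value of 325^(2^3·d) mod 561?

n − 1 = 560 = 2^4 · 35, so s = 4 and d = 35.
x_0 = 325^35 mod 561 = 76.
x_1 = 76^2 mod 561 = 166.
x_2 = 166^2 mod 561 = 67.
x_3 = 67^2 mod 561 = 1.

1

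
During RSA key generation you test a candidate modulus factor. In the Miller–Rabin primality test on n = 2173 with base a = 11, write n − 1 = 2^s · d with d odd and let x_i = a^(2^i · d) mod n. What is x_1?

n − 1 = 2172 = 2^2 · 543, so s = 2 and d = 543.
x_0 = 11^543 mod 2173 = 1334.
x_1 = 1334^2 mod 2173 = 2042.

2042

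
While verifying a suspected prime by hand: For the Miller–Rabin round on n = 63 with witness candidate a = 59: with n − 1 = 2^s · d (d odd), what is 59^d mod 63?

59

n − 1 = 62 = 2^1 · 31, so s = 1 and d = 31.
59^31 mod 63 = 59.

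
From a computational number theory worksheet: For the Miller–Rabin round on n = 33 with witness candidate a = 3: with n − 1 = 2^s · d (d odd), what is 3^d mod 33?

3

n − 1 = 32 = 2^5 · 1, so s = 5 and d = 1.
3^1 mod 33 = 3.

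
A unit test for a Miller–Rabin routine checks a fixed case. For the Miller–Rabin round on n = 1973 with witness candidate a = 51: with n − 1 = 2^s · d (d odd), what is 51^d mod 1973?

n − 1 = 1972 = 2^2 · 493, so s = 2 and d = 493.
51^493 mod 1973 = 1714.

1714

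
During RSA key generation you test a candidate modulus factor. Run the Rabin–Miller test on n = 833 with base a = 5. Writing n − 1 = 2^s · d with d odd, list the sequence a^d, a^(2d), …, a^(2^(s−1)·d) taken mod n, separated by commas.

n − 1 = 832 = 2^6 · 13, so s = 6 and d = 13.
x_0 = 5^13 mod 833 = 768.
x_1 = 768^2 mod 833 = 60.
x_2 = 60^2 mod 833 = 268.
x_3 = 268^2 mod 833 = 186.
x_4 = 186^2 mod 833 = 443.
x_5 = 443^2 mod 833 = 494.

768, 60, 268, 186, 443, 494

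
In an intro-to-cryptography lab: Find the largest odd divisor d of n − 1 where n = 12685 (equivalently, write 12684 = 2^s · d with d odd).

3171

Halving: 12684 → 6342 → 3171; 3171 is odd.
So 12684 = 2^2 · 3171.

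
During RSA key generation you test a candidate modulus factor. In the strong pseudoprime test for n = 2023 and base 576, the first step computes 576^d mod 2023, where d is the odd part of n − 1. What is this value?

n − 1 = 2022 = 2^1 · 1011, so s = 1 and d = 1011.
576^1011 mod 2023 = 162.

162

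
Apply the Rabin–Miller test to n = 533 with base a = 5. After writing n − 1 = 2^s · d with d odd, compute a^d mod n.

408

n − 1 = 532 = 2^2 · 133, so s = 2 and d = 133.
5^133 mod 533 = 408.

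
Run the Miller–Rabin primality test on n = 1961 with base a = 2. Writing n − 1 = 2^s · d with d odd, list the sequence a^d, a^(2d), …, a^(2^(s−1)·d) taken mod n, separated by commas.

n − 1 = 1960 = 2^3 · 245, so s = 3 and d = 245.
x_0 = 2^245 mod 1961 = 1874.
x_1 = 1874^2 mod 1961 = 1686.
x_2 = 1686^2 mod 1961 = 1107.

1874, 1686, 1107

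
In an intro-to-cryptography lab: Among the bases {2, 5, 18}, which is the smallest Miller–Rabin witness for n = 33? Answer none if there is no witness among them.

2

n − 1 = 32 = 2^5 · 1, so s = 5 and d = 1.
Base 2: x_0 = 2^1 mod 33 = 2. x_0 is neither 1 nor 32, so continue squaring. x_1 = 2^2 mod 33 = 4. x_2 = 4^2 mod 33 = 16. x_3 = 16^2 mod 33 = 25. x_4 = 25^2 mod 33 = 31. Reached i = s−1 = 4 without hitting −1: 2 is a Miller–Rabin witness and 33 is composite.
Base 5: x_0 = 5^1 mod 33 = 5. x_0 is neither 1 nor 32, so continue squaring. x_1 = 5^2 mod 33 = 25. x_2 = 25^2 mod 33 = 31. x_3 = 31^2 mod 33 = 4. x_4 = 4^2 mod 33 = 16. Reached i = s−1 = 4 without hitting −1: 5 is a Miller–Rabin witness and 33 is composite.
Base 18: x_0 = 18^1 mod 33 = 18. x_0 is neither 1 nor 32, so continue squaring. x_1 = 18^2 mod 33 = 27. x_2 = 27^2 mod 33 = 3. x_3 = 3^2 mod 33 = 9. x_4 = 9^2 mod 33 = 15. Reached i = s−1 = 4 without hitting −1: 18 is a Miller–Rabin witness and 33 is composite.
The smallest witness among the given bases is 2.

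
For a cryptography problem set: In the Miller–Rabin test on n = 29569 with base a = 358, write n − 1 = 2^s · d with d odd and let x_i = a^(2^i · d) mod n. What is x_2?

n − 1 = 29568 = 2^7 · 231, so s = 7 and d = 231.
Repeated squaring mod 29569: 358^1 ≡ 358, 358^2 ≡ 9888, 358^4 ≡ 17430, 358^8 ≡ 12994, 358^16 ≡ 5046, 358^32 ≡ 3207, 358^64 ≡ 24406, 358^128 ≡ 14900.
231 = 128 + 64 + 32 + 4 + 2 + 1, so 358^231 ≡ 14900·24406·3207·17430·9888·358 ≡ 8485 (mod 29569).
x_0 = 8485.
x_1 = 8485^2 mod 29569 = 24279.
x_2 = 24279^2 mod 29569 = 11826.

11826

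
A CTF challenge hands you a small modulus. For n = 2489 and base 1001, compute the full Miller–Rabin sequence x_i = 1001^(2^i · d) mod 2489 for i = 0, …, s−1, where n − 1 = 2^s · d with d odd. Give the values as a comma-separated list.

n − 1 = 2488 = 2^3 · 311, so s = 3 and d = 311.
x_0 = 1001^311 mod 2489 = 432.
x_1 = 432^2 mod 2489 = 2438.
x_2 = 2438^2 mod 2489 = 112.

432, 2438, 112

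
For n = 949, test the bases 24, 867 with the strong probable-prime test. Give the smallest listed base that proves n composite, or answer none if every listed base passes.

none

n − 1 = 948 = 2^2 · 237, so s = 2 and d = 237.
Base 24: x_0 = 24^237 mod 949 = 411. x_0 is neither 1 nor 948, so continue squaring. x_1 = 411^2 mod 949 = 948. x_1 ≡ −1, so 24 is not a witness.
Base 867: x_0 = 867^237 mod 949 = 1. x_0 = 1, so 867 is not a witness.
No listed base is a witness for 949.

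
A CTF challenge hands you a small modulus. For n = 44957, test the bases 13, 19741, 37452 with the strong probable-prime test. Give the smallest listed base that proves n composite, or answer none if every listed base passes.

n − 1 = 44956 = 2^2 · 11239, so s = 2 and d = 11239.
Base 13: x_0 = 13^11239 mod 44957 = 12579. x_0 is neither 1 nor 44956, so continue squaring. x_1 = 12579^2 mod 44957 = 27558. Reached i = s−1 = 1 without hitting −1: 13 is a Miller–Rabin witness and 44957 is composite.
Base 19741: x_0 = 19741^11239 mod 44957 = 3286. x_0 is neither 1 nor 44956, so continue squaring. x_1 = 3286^2 mod 44957 = 8116. Reached i = s−1 = 1 without hitting −1: 19741 is a Miller–Rabin witness and 44957 is composite.
Base 37452: x_0 = 37452^11239 mod 44957 = 39596. x_0 is neither 1 nor 44956, so continue squaring. x_1 = 39596^2 mod 44957 = 12798. Reached i = s−1 = 1 without hitting −1: 37452 is a Miller–Rabin witness and 44957 is composite.
The smallest witness among the given bases is 13.

13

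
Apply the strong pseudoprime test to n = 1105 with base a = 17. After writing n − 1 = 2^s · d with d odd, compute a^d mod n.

272

n − 1 = 1104 = 2^4 · 69, so s = 4 and d = 69.
17^69 mod 1105 = 272.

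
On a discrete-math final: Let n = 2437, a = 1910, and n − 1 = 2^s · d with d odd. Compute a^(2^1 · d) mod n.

2436

n − 1 = 2436 = 2^2 · 609, so s = 2 and d = 609.
By repeated squaring, 1910^609 ≡ 2039 (mod 2437).
x_0 = 2039.
x_1 = 2039^2 mod 2437 = 2436.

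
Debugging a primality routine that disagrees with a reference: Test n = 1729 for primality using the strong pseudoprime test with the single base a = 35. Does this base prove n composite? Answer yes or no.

n − 1 = 1728 = 2^6 · 27, so s = 6 and d = 27.
Repeated squaring mod 1729: 35^1 ≡ 35, 35^2 ≡ 1225, 35^4 ≡ 1582, 35^8 ≡ 861, 35^16 ≡ 1309.
27 = 16 + 8 + 2 + 1, so 35^27 ≡ 1309·861·1225·35 ≡ 742 (mod 1729).
x_0 = 35^27 mod 1729 = 742.
x_0 is neither 1 nor 1728, so continue squaring.
x_1 = 742^2 mod 1729 = 742.
x_2 = 742^2 mod 1729 = 742.
x_3 = 742^2 mod 1729 = 742.
x_4 = 742^2 mod 1729 = 742.
x_5 = 742^2 mod 1729 = 742.
Reached i = s−1 = 5 without hitting −1: 35 is a Miller–Rabin witness and 1729 is composite.

yes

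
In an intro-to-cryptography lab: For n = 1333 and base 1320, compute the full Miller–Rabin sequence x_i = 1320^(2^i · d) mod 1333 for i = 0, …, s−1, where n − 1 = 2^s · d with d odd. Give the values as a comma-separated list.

n − 1 = 1332 = 2^2 · 333, so s = 2 and d = 333.
x_0 = 1320^333 mod 1333 = 376.
x_1 = 376^2 mod 1333 = 78.

376, 78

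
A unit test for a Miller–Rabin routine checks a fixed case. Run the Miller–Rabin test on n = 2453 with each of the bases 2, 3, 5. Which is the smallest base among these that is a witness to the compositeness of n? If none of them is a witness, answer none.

2

n − 1 = 2452 = 2^2 · 613, so s = 2 and d = 613.
Base 2: x_0 = 2^613 mod 2453 = 283. x_0 is neither 1 nor 2452, so continue squaring. x_1 = 283^2 mod 2453 = 1593. Reached i = s−1 = 1 without hitting −1: 2 is a Miller–Rabin witness and 2453 is composite.
Base 3: x_0 = 3^613 mod 2453 = 1380. x_0 is neither 1 nor 2452, so continue squaring. x_1 = 1380^2 mod 2453 = 872. Reached i = s−1 = 1 without hitting −1: 3 is a Miller–Rabin witness and 2453 is composite.
Base 5: x_0 = 5^613 mod 2453 = 1863. x_0 is neither 1 nor 2452, so continue squaring. x_1 = 1863^2 mod 2453 = 2227. Reached i = s−1 = 1 without hitting −1: 5 is a Miller–Rabin witness and 2453 is composite.
The smallest witness among the given bases is 2.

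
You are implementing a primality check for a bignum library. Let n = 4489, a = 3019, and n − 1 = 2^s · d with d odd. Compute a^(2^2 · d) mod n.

n − 1 = 4488 = 2^3 · 561, so s = 3 and d = 561.
Repeated squaring mod 4489: 3019^1 ≡ 3019, 3019^2 ≡ 1691, 3019^4 ≡ 4477, 3019^8 ≡ 144, 3019^16 ≡ 2780, 3019^32 ≡ 2831, 3019^64 ≡ 1696, 3019^128 ≡ 3456, 3019^256 ≡ 3196, 3019^512 ≡ 1941.
561 = 512 + 32 + 16 + 1, so 3019^561 ≡ 1941·2831·2780·3019 ≡ 4423 (mod 4489).
x_0 = 4423.
x_1 = 4423^2 mod 4489 = 4356.
x_2 = 4356^2 mod 4489 = 4222.

4222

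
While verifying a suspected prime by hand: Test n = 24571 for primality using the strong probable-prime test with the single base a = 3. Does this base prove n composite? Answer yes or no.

no

n − 1 = 24570 = 2^1 · 12285, so s = 1 and d = 12285.
x_0 = 3^12285 mod 24571 = 24570.
x_0 = 24570 ≡ −1, so 3 is not a witness.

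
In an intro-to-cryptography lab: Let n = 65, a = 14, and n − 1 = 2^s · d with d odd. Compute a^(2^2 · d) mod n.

n − 1 = 64 = 2^6 · 1, so s = 6 and d = 1.
x_0 = 14^1 mod 65 = 14.
x_1 = 14^2 mod 65 = 1.
x_2 = 1^2 mod 65 = 1.

1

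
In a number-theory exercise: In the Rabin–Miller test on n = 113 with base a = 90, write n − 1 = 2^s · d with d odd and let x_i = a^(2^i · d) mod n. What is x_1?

n − 1 = 112 = 2^4 · 7, so s = 4 and d = 7.
x_0 = 90^7 mod 113 = 40.
x_1 = 40^2 mod 113 = 18.

18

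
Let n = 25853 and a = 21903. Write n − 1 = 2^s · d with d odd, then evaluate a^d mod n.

n − 1 = 25852 = 2^2 · 6463, so s = 2 and d = 6463.
21903^6463 mod 25853 = 4391.

4391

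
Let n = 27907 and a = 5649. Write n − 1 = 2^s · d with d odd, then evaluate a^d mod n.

14747

n − 1 = 27906 = 2^1 · 13953, so s = 1 and d = 13953.
Repeated squaring mod 27907: 5649^1 ≡ 5649, 5649^2 ≡ 13500, 5649^4 ≡ 17290, 5649^8 ≡ 4316, 5649^16 ≡ 13887, 5649^32 ≡ 11399, 5649^64 ≡ 2209, 5649^128 ≡ 23863, 5649^256 ≡ 434, 5649^512 ≡ 20914, 5649^1024 ≡ 8985, 5649^2048 ≡ 23181, 5649^4096 ≡ 9476, 5649^8192 ≡ 17757.
13953 = 8192 + 4096 + 1024 + 512 + 128 + 1, so 5649^13953 ≡ 17757·9476·8985·20914·23863·5649 ≡ 14747 (mod 27907).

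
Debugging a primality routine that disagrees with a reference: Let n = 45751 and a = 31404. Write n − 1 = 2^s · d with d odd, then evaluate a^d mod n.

n − 1 = 45750 = 2^1 · 22875, so s = 1 and d = 22875.
Repeated squaring mod 45751: 31404^1 ≡ 31404, 31404^2 ≡ 2660, 31404^4 ≡ 29946, 31404^8 ≡ 43316, 31404^16 ≡ 27346, 31404^32 ≡ 3621, 31404^64 ≡ 26855, 31404^128 ≡ 18012, 31404^256 ≡ 11803, 31404^512 ≡ 44765, 31404^1024 ≡ 11425, 31404^2048 ≡ 3022, 31404^4096 ≡ 28035, 31404^8192 ≡ 4796, 31404^16384 ≡ 34614.
22875 = 16384 + 4096 + 2048 + 256 + 64 + 16 + 8 + 2 + 1, so 31404^22875 ≡ 34614·28035·3022·11803·26855·27346·43316·2660·31404 ≡ 1 (mod 45751).

1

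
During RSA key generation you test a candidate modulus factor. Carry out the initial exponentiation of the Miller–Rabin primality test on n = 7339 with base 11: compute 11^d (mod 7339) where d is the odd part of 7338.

1505

n − 1 = 7338 = 2^1 · 3669, so s = 1 and d = 3669.
11^3669 mod 7339 = 1505.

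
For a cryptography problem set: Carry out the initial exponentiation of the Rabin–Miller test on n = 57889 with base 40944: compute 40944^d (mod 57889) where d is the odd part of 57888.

n − 1 = 57888 = 2^5 · 1809, so s = 5 and d = 1809.
40944^1809 mod 57889 = 4454.

4454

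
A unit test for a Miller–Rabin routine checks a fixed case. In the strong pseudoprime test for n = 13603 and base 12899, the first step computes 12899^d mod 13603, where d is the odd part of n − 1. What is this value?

n − 1 = 13602 = 2^1 · 6801, so s = 1 and d = 6801.
Repeated squaring mod 13603: 12899^1 ≡ 12899, 12899^2 ≡ 5908, 12899^4 ≡ 12769, 12899^8 ≡ 1803, 12899^16 ≡ 13295, 12899^32 ≡ 13246, 12899^64 ≡ 5022, 12899^128 ≡ 522, 12899^256 ≡ 424, 12899^512 ≡ 2937, 12899^1024 ≡ 1667, 12899^2048 ≡ 3877, 12899^4096 ≡ 13417.
6801 = 4096 + 2048 + 512 + 128 + 16 + 1, so 12899^6801 ≡ 13417·3877·2937·522·13295·12899 ≡ 2468 (mod 13603).

2468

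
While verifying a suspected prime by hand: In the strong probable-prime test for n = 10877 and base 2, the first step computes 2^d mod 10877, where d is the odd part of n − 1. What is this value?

n − 1 = 10876 = 2^2 · 2719, so s = 2 and d = 2719.
2^2719 mod 10877 = 4820.

4820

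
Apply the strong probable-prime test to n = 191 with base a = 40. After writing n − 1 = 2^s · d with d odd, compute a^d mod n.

1

n − 1 = 190 = 2^1 · 95, so s = 1 and d = 95.
40^95 mod 191 = 1.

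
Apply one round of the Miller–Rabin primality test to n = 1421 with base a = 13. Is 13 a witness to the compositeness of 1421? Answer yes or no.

n − 1 = 1420 = 2^2 · 355, so s = 2 and d = 355.
x_0 = 13^355 mod 1421 = 412.
x_0 is neither 1 nor 1420, so continue squaring.
x_1 = 412^2 mod 1421 = 645.
Reached i = s−1 = 1 without hitting −1: 13 is a Miller–Rabin witness and 1421 is composite.

yes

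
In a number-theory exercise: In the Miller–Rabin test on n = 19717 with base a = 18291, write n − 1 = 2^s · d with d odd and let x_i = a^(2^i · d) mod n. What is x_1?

19716

n − 1 = 19716 = 2^2 · 4929, so s = 2 and d = 4929.
x_0 = 18291^4929 mod 19717 = 12611.
x_1 = 12611^2 mod 19717 = 19716.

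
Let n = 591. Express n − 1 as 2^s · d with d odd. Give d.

295

Halving: 590 → 295; 295 is odd.
So 590 = 2^1 · 295.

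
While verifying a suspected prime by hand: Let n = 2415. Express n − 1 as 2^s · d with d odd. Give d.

Halving: 2414 → 1207; 1207 is odd.
So 2414 = 2^1 · 1207.

1207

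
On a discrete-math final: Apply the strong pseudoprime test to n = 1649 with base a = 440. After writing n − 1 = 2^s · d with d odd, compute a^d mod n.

1130

n − 1 = 1648 = 2^4 · 103, so s = 4 and d = 103.
Repeated squaring mod 1649: 440^1 ≡ 440, 440^2 ≡ 667, 440^4 ≡ 1308, 440^8 ≡ 851, 440^16 ≡ 290, 440^32 ≡ 1, 440^64 ≡ 1.
103 = 64 + 32 + 4 + 2 + 1, so 440^103 ≡ 1·1·1308·667·440 ≡ 1130 (mod 1649).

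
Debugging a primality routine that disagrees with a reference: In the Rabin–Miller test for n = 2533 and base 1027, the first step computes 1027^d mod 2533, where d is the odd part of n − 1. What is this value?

1812

n − 1 = 2532 = 2^2 · 633, so s = 2 and d = 633.
By repeated squaring, 1027^633 ≡ 1812 (mod 2533).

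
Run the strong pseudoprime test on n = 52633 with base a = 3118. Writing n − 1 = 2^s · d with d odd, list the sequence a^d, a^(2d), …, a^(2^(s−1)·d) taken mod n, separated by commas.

n − 1 = 52632 = 2^3 · 6579, so s = 3 and d = 6579.
x_0 = 3118^6579 mod 52633 = 36875.
x_1 = 36875^2 mod 52633 = 44703.
x_2 = 44703^2 mod 52633 = 41098.

36875, 44703, 41098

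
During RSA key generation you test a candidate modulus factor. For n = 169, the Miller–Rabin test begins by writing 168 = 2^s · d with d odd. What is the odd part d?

Halving: 168 → 84 → 42 → 21; 21 is odd.
So 168 = 2^3 · 21.

21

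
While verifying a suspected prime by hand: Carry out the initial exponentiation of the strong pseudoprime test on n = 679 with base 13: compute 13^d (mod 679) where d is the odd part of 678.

n − 1 = 678 = 2^1 · 339, so s = 1 and d = 339.
13^339 mod 679 = 34.

34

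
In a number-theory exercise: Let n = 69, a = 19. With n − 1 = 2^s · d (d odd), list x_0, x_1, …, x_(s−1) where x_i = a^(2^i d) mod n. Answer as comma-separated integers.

67, 4

n − 1 = 68 = 2^2 · 17, so s = 2 and d = 17.
x_0 = 19^17 mod 69 = 67.
x_1 = 67^2 mod 69 = 4.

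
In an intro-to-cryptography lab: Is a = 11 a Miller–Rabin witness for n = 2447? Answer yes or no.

no

n − 1 = 2446 = 2^1 · 1223, so s = 1 and d = 1223.
x_0 = 11^1223 mod 2447 = 2446.
x_0 = 2446 ≡ −1, so 11 is not a witness.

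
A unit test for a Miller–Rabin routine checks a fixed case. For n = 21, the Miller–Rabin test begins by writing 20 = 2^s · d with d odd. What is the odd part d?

Halving: 20 → 10 → 5; 5 is odd.
So 20 = 2^2 · 5.

5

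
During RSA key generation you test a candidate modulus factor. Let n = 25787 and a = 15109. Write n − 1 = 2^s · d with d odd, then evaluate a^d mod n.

18281

n − 1 = 25786 = 2^1 · 12893, so s = 1 and d = 12893.
Repeated squaring mod 25787: 15109^1 ≡ 15109, 15109^2 ≡ 15357, 15109^4 ≡ 15334, 15109^8 ≡ 5690, 15109^16 ≡ 13415, 15109^32 ≡ 20539, 15109^64 ≡ 988, 15109^128 ≡ 22025, 15109^256 ≡ 21368, 15109^512 ≡ 6802, 15109^1024 ≡ 5326, 15109^2048 ≡ 576, 15109^4096 ≡ 22332, 15109^8192 ≡ 23431.
12893 = 8192 + 4096 + 512 + 64 + 16 + 8 + 4 + 1, so 15109^12893 ≡ 23431·22332·6802·988·13415·5690·15334·15109 ≡ 18281 (mod 25787).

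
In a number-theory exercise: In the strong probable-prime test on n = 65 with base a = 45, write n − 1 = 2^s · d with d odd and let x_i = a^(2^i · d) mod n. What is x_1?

10

n − 1 = 64 = 2^6 · 1, so s = 6 and d = 1.
x_0 = 45^1 mod 65 = 45.
x_1 = 45^2 mod 65 = 10.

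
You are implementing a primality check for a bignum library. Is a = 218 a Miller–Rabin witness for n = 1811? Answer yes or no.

no

n − 1 = 1810 = 2^1 · 905, so s = 1 and d = 905.
x_0 = 218^905 mod 1811 = 1.
x_0 = 1, so 218 is not a witness.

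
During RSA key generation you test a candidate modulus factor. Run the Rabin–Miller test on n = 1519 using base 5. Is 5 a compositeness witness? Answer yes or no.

yes

n − 1 = 1518 = 2^1 · 759, so s = 1 and d = 759.
Repeated squaring mod 1519: 5^1 ≡ 5, 5^2 ≡ 25, 5^4 ≡ 625, 5^8 ≡ 242, 5^16 ≡ 842, 5^32 ≡ 1110, 5^64 ≡ 191, 5^128 ≡ 25, 5^256 ≡ 625, 5^512 ≡ 242.
759 = 512 + 128 + 64 + 32 + 16 + 4 + 2 + 1, so 5^759 ≡ 242·25·191·1110·842·625·25·5 ≡ 125 (mod 1519).
x_0 = 5^759 mod 1519 = 125.
x_0 ∉ {1, 1518} and s = 1, so 5 is a Miller–Rabin witness and 1519 is composite.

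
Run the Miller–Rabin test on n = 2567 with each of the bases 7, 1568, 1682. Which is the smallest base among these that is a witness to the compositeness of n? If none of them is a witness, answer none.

7

n − 1 = 2566 = 2^1 · 1283, so s = 1 and d = 1283.
Base 7: x_0 = 7^1283 mod 2567 = 530. x_0 ∉ {1, 2566} and s = 1, so 7 is a Miller–Rabin witness and 2567 is composite.
Base 1568: x_0 = 1568^1283 mod 2567 = 2002. x_0 ∉ {1, 2566} and s = 1, so 1568 is a Miller–Rabin witness and 2567 is composite.
Base 1682: x_0 = 1682^1283 mod 2567 = 1257. x_0 ∉ {1, 2566} and s = 1, so 1682 is a Miller–Rabin witness and 2567 is composite.
The smallest witness among the given bases is 7.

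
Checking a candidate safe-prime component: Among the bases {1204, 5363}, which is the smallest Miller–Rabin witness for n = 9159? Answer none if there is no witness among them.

1204

n − 1 = 9158 = 2^1 · 4579, so s = 1 and d = 4579.
Base 1204: x_0 = 1204^4579 mod 9159 = 9073. x_0 ∉ {1, 9158} and s = 1, so 1204 is a Miller–Rabin witness and 9159 is composite.
Base 5363: x_0 = 5363^4579 mod 9159 = 2654. x_0 ∉ {1, 9158} and s = 1, so 5363 is a Miller–Rabin witness and 9159 is composite.
The smallest witness among the given bases is 1204.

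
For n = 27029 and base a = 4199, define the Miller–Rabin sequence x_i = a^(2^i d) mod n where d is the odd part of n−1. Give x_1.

18365

n − 1 = 27028 = 2^2 · 6757, so s = 2 and d = 6757.
x_0 = 4199^6757 mod 27029 = 4764.
x_1 = 4764^2 mod 27029 = 18365.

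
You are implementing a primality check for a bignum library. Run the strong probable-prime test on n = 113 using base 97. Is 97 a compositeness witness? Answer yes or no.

n − 1 = 112 = 2^4 · 7, so s = 4 and d = 7.
Repeated squaring mod 113: 97^1 ≡ 97, 97^2 ≡ 30, 97^4 ≡ 109.
7 = 4 + 2 + 1, so 97^7 ≡ 109·30·97 ≡ 112 (mod 113).
x_0 = 97^7 mod 113 = 112.
x_0 = 112 ≡ −1, so 97 is not a witness.

no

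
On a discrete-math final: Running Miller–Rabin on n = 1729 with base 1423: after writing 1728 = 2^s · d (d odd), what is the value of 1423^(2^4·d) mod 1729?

1

n − 1 = 1728 = 2^6 · 27, so s = 6 and d = 27.
Repeated squaring mod 1729: 1423^1 ≡ 1423, 1423^2 ≡ 270, 1423^4 ≡ 282, 1423^8 ≡ 1719, 1423^16 ≡ 100.
27 = 16 + 8 + 2 + 1, so 1423^27 ≡ 100·1719·270·1423 ≡ 1464 (mod 1729).
x_0 = 1464.
x_1 = 1464^2 mod 1729 = 1065.
x_2 = 1065^2 mod 1729 = 1.
x_3 = 1^2 mod 1729 = 1.
x_4 = 1^2 mod 1729 = 1.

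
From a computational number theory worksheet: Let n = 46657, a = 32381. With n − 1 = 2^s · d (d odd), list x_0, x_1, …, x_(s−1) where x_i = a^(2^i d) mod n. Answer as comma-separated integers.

n − 1 = 46656 = 2^6 · 729, so s = 6 and d = 729.
x_0 = 32381^729 mod 46657 = 45183.
x_1 = 45183^2 mod 46657 = 26454.
x_2 = 26454^2 mod 46657 = 5773.
x_3 = 5773^2 mod 46657 = 14431.
x_4 = 14431^2 mod 46657 = 23570.
x_5 = 23570^2 mod 46657 = 1.

45183, 26454, 5773, 14431, 23570, 1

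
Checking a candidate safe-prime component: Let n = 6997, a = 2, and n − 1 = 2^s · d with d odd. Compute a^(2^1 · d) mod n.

n − 1 = 6996 = 2^2 · 1749, so s = 2 and d = 1749.
x_0 = 2^1749 mod 6997 = 5201.
x_1 = 5201^2 mod 6997 = 6996.

6996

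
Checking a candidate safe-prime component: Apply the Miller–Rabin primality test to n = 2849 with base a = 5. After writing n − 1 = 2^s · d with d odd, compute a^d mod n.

2649

n − 1 = 2848 = 2^5 · 89, so s = 5 and d = 89.
By repeated squaring, 5^89 ≡ 2649 (mod 2849).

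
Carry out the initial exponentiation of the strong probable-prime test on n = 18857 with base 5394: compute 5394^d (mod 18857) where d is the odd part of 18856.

n − 1 = 18856 = 2^3 · 2357, so s = 3 and d = 2357.
5394^2357 mod 18857 = 4511.

4511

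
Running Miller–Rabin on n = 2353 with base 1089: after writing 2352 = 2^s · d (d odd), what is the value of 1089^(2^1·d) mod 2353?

n − 1 = 2352 = 2^4 · 147, so s = 4 and d = 147.
x_0 = 1089^147 mod 2353 = 25.
x_1 = 25^2 mod 2353 = 625.

625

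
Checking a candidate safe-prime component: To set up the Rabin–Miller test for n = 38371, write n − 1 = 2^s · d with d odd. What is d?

Halving: 38370 → 19185; 19185 is odd.
So 38370 = 2^1 · 19185.

19185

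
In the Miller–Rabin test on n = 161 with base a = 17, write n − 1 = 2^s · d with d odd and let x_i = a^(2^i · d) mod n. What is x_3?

95

n − 1 = 160 = 2^5 · 5, so s = 5 and d = 5.
x_0 = 17^5 mod 161 = 159.
x_1 = 159^2 mod 161 = 4.
x_2 = 4^2 mod 161 = 16.
x_3 = 16^2 mod 161 = 95.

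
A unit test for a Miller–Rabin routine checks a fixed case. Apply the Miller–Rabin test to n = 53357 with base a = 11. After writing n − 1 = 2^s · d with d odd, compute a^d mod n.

n − 1 = 53356 = 2^2 · 13339, so s = 2 and d = 13339.
11^13339 mod 53357 = 46727.

46727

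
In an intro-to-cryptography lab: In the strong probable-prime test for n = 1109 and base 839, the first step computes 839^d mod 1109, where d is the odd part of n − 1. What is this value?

1108

n − 1 = 1108 = 2^2 · 277, so s = 2 and d = 277.
Repeated squaring mod 1109: 839^1 ≡ 839, 839^2 ≡ 815, 839^4 ≡ 1043, 839^8 ≡ 1029, 839^16 ≡ 855, 839^32 ≡ 194, 839^64 ≡ 1039, 839^128 ≡ 464, 839^256 ≡ 150.
277 = 256 + 16 + 4 + 1, so 839^277 ≡ 150·855·1043·839 ≡ 1108 (mod 1109).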